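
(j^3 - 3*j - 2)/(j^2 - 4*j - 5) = (j^2 - j - 2)/(j - 5)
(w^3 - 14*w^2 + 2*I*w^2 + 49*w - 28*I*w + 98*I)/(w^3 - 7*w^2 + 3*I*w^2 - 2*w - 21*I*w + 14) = (w - 7)/(w + I)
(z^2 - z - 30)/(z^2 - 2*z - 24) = (z + 5)/(z + 4)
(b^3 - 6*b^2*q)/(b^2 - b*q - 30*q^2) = b^2/(b + 5*q)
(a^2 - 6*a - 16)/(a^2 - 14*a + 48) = (a + 2)/(a - 6)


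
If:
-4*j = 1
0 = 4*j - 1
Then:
No Solution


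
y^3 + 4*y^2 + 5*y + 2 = (y + 1)^2*(y + 2)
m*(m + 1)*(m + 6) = m^3 + 7*m^2 + 6*m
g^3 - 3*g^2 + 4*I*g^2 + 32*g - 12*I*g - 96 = (g - 3)*(g - 4*I)*(g + 8*I)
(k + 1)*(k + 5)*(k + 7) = k^3 + 13*k^2 + 47*k + 35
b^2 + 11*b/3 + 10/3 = (b + 5/3)*(b + 2)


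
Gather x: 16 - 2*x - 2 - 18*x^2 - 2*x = -18*x^2 - 4*x + 14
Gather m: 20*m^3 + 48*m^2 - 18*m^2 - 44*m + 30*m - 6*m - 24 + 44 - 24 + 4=20*m^3 + 30*m^2 - 20*m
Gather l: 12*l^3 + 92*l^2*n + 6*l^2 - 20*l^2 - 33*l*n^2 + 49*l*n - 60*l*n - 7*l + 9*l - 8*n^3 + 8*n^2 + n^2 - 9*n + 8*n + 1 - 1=12*l^3 + l^2*(92*n - 14) + l*(-33*n^2 - 11*n + 2) - 8*n^3 + 9*n^2 - n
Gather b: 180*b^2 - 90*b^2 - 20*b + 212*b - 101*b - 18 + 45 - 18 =90*b^2 + 91*b + 9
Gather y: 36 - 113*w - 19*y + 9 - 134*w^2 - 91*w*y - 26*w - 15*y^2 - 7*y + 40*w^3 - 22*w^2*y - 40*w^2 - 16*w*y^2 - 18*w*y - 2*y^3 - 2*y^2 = 40*w^3 - 174*w^2 - 139*w - 2*y^3 + y^2*(-16*w - 17) + y*(-22*w^2 - 109*w - 26) + 45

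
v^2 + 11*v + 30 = (v + 5)*(v + 6)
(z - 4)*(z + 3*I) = z^2 - 4*z + 3*I*z - 12*I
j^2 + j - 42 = (j - 6)*(j + 7)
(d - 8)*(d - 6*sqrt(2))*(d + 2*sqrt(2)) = d^3 - 8*d^2 - 4*sqrt(2)*d^2 - 24*d + 32*sqrt(2)*d + 192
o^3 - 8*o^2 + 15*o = o*(o - 5)*(o - 3)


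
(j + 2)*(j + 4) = j^2 + 6*j + 8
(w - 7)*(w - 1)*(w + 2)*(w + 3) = w^4 - 3*w^3 - 27*w^2 - 13*w + 42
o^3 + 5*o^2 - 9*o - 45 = (o - 3)*(o + 3)*(o + 5)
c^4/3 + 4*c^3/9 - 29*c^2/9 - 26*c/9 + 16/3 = (c/3 + 1)*(c - 8/3)*(c - 1)*(c + 2)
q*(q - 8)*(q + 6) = q^3 - 2*q^2 - 48*q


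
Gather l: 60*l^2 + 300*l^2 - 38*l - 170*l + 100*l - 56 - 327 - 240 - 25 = 360*l^2 - 108*l - 648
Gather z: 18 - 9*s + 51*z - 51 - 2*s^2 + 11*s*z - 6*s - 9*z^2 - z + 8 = -2*s^2 - 15*s - 9*z^2 + z*(11*s + 50) - 25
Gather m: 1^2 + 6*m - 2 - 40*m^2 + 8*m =-40*m^2 + 14*m - 1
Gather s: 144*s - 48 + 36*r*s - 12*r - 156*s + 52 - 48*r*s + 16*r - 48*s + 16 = 4*r + s*(-12*r - 60) + 20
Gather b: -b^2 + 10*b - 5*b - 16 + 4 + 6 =-b^2 + 5*b - 6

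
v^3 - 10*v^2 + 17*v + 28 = (v - 7)*(v - 4)*(v + 1)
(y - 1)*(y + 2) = y^2 + y - 2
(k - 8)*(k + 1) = k^2 - 7*k - 8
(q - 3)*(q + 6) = q^2 + 3*q - 18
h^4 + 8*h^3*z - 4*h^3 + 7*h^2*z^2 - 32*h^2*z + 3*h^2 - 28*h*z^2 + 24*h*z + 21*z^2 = (h - 3)*(h - 1)*(h + z)*(h + 7*z)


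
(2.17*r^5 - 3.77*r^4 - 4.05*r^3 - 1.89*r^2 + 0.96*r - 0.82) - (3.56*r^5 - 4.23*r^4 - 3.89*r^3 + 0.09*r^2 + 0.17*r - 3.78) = -1.39*r^5 + 0.46*r^4 - 0.16*r^3 - 1.98*r^2 + 0.79*r + 2.96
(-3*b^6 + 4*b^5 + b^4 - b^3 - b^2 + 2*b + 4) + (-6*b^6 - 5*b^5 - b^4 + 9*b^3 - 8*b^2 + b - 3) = -9*b^6 - b^5 + 8*b^3 - 9*b^2 + 3*b + 1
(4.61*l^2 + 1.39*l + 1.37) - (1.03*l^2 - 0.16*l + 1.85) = 3.58*l^2 + 1.55*l - 0.48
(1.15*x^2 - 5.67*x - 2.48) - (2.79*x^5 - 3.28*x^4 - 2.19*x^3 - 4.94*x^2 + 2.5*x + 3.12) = -2.79*x^5 + 3.28*x^4 + 2.19*x^3 + 6.09*x^2 - 8.17*x - 5.6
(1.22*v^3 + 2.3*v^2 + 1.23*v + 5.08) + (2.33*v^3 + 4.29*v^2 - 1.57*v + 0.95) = 3.55*v^3 + 6.59*v^2 - 0.34*v + 6.03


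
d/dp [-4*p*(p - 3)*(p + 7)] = -12*p^2 - 32*p + 84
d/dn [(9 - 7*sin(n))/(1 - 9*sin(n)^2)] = (-63*sin(n)^2 + 162*sin(n) - 7)*cos(n)/(81*sin(n)^4 - 18*sin(n)^2 + 1)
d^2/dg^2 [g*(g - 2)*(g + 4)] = 6*g + 4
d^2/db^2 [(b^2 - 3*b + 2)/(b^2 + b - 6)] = -8/(b^3 + 9*b^2 + 27*b + 27)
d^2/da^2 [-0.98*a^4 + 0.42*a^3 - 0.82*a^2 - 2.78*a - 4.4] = -11.76*a^2 + 2.52*a - 1.64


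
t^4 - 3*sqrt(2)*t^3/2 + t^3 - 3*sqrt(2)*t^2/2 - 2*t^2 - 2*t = t*(t + 1)*(t - 2*sqrt(2))*(t + sqrt(2)/2)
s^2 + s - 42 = (s - 6)*(s + 7)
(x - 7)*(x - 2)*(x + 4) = x^3 - 5*x^2 - 22*x + 56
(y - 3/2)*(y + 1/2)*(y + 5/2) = y^3 + 3*y^2/2 - 13*y/4 - 15/8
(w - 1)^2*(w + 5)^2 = w^4 + 8*w^3 + 6*w^2 - 40*w + 25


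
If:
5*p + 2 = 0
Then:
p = -2/5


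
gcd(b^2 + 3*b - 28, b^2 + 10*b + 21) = b + 7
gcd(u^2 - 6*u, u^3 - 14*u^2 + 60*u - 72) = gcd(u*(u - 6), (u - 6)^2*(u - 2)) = u - 6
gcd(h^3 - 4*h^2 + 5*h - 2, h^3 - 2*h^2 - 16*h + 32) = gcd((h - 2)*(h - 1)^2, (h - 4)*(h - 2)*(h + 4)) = h - 2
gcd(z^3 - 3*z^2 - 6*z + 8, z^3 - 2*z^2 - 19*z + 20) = z - 1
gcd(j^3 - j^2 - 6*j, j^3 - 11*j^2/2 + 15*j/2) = j^2 - 3*j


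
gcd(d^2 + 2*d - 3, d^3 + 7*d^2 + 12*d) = d + 3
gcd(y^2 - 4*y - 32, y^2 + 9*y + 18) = 1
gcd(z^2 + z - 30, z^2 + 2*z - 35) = z - 5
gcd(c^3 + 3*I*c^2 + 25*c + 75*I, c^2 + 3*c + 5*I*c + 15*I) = c + 5*I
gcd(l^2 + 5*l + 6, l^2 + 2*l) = l + 2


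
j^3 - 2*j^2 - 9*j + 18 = (j - 3)*(j - 2)*(j + 3)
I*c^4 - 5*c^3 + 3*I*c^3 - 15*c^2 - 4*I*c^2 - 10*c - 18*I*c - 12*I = (c + 2)*(c + 2*I)*(c + 3*I)*(I*c + I)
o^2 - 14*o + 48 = (o - 8)*(o - 6)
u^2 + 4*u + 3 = (u + 1)*(u + 3)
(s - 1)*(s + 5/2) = s^2 + 3*s/2 - 5/2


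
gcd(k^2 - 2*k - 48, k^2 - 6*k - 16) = k - 8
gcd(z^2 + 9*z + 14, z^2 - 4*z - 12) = z + 2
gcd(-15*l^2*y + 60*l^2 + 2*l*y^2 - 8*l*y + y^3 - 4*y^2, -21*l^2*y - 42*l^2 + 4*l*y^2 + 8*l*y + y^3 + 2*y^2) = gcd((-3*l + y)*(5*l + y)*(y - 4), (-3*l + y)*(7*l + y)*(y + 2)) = -3*l + y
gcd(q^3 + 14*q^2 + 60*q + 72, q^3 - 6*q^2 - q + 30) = q + 2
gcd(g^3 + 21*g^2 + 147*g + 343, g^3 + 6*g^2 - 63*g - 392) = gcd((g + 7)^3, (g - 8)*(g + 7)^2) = g^2 + 14*g + 49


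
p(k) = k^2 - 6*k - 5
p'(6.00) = 6.00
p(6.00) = -5.00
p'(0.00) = -6.00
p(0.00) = -5.00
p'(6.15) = 6.30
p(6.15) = -4.08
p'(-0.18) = -6.36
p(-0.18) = -3.89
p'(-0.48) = -6.96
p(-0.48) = -1.89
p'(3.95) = 1.90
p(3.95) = -13.10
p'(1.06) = -3.88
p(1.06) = -10.24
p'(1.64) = -2.72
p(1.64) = -12.15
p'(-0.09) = -6.18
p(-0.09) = -4.45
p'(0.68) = -4.64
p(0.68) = -8.62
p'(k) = 2*k - 6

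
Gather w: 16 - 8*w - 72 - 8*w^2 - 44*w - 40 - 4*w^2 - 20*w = -12*w^2 - 72*w - 96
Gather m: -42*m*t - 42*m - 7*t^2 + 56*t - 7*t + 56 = m*(-42*t - 42) - 7*t^2 + 49*t + 56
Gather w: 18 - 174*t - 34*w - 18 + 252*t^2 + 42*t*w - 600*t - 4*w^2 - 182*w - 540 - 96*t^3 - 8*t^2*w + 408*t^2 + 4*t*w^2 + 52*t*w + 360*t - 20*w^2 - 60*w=-96*t^3 + 660*t^2 - 414*t + w^2*(4*t - 24) + w*(-8*t^2 + 94*t - 276) - 540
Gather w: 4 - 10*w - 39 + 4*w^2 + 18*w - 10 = 4*w^2 + 8*w - 45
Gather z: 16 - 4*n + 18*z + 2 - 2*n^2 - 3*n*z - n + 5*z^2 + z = -2*n^2 - 5*n + 5*z^2 + z*(19 - 3*n) + 18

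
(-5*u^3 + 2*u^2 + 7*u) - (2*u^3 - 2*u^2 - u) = -7*u^3 + 4*u^2 + 8*u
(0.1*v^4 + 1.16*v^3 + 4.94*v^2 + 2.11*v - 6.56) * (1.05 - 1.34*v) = -0.134*v^5 - 1.4494*v^4 - 5.4016*v^3 + 2.3596*v^2 + 11.0059*v - 6.888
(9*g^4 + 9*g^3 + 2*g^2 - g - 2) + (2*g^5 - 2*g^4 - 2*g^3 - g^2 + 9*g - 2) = 2*g^5 + 7*g^4 + 7*g^3 + g^2 + 8*g - 4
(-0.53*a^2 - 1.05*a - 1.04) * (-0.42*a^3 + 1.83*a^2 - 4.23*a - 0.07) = 0.2226*a^5 - 0.5289*a^4 + 0.7572*a^3 + 2.5754*a^2 + 4.4727*a + 0.0728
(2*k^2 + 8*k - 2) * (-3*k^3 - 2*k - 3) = -6*k^5 - 24*k^4 + 2*k^3 - 22*k^2 - 20*k + 6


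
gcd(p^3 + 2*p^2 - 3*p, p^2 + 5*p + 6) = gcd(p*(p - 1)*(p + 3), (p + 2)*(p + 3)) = p + 3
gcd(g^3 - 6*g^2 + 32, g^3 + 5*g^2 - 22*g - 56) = g^2 - 2*g - 8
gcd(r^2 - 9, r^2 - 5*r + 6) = r - 3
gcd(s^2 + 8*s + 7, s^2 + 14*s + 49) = s + 7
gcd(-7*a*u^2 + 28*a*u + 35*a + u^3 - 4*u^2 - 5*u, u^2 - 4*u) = 1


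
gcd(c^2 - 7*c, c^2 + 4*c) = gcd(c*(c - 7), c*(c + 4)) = c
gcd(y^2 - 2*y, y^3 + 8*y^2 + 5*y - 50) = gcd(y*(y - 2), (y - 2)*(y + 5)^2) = y - 2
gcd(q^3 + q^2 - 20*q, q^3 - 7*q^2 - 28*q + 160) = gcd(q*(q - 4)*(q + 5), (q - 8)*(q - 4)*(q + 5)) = q^2 + q - 20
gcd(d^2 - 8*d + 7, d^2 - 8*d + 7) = d^2 - 8*d + 7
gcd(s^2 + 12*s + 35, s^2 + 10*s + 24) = 1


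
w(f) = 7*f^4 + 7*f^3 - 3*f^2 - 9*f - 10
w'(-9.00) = -18666.00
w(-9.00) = 40652.00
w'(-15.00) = -89694.00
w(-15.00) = 330200.00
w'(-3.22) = -706.76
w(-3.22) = 506.70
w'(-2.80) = -442.22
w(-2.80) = 268.28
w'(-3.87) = -1294.16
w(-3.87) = 1144.33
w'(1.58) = 144.39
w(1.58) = 39.53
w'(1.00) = 34.00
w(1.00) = -8.00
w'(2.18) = 367.81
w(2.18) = 186.74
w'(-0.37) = -5.32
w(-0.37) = -7.30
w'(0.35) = -7.33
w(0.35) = -13.11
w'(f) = 28*f^3 + 21*f^2 - 6*f - 9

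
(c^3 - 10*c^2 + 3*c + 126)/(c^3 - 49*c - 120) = (c^2 - 13*c + 42)/(c^2 - 3*c - 40)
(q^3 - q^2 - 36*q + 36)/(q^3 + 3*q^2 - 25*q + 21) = (q^2 - 36)/(q^2 + 4*q - 21)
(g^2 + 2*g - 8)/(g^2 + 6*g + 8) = (g - 2)/(g + 2)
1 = 1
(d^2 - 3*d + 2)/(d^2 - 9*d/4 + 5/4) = 4*(d - 2)/(4*d - 5)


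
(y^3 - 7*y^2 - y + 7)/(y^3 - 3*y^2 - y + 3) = (y - 7)/(y - 3)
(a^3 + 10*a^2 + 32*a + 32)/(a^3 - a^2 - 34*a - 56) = (a + 4)/(a - 7)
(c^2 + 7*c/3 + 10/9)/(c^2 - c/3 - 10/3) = (c + 2/3)/(c - 2)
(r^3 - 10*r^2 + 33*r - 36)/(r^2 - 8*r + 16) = (r^2 - 6*r + 9)/(r - 4)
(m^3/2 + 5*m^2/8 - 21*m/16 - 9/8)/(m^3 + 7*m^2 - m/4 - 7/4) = (8*m^3 + 10*m^2 - 21*m - 18)/(4*(4*m^3 + 28*m^2 - m - 7))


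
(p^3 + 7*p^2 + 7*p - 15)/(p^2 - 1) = (p^2 + 8*p + 15)/(p + 1)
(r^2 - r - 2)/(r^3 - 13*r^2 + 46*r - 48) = (r + 1)/(r^2 - 11*r + 24)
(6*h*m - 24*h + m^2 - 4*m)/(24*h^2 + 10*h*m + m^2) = (m - 4)/(4*h + m)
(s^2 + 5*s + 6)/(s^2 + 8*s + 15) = (s + 2)/(s + 5)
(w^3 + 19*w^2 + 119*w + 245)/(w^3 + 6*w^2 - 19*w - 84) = (w^2 + 12*w + 35)/(w^2 - w - 12)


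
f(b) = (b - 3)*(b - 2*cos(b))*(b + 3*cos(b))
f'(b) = (1 - 3*sin(b))*(b - 3)*(b - 2*cos(b)) + (b - 3)*(b + 3*cos(b))*(2*sin(b) + 1) + (b - 2*cos(b))*(b + 3*cos(b)) = (3 - b)*(b - 2*cos(b))*(3*sin(b) - 1) + (b - 3)*(b + 3*cos(b))*(2*sin(b) + 1) + (b - 2*cos(b))*(b + 3*cos(b))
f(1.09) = -0.78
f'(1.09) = -12.19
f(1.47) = -3.44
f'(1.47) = -2.00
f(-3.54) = -69.96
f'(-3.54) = 82.11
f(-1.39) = -6.53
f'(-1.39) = 28.22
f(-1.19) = -0.61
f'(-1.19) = 30.54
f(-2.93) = -33.89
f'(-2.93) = 35.30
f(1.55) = -3.53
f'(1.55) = -0.21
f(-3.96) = -108.48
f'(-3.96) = 97.01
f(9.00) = 406.91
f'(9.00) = 121.06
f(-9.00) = -1010.63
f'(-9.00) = 301.59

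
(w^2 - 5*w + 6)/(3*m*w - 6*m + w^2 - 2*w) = (w - 3)/(3*m + w)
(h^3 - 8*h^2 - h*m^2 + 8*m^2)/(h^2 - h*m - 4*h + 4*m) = (h^2 + h*m - 8*h - 8*m)/(h - 4)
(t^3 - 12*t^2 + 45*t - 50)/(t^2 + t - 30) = (t^2 - 7*t + 10)/(t + 6)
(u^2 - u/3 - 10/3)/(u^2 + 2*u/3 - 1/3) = (3*u^2 - u - 10)/(3*u^2 + 2*u - 1)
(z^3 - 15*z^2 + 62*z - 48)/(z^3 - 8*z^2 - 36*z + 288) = (z - 1)/(z + 6)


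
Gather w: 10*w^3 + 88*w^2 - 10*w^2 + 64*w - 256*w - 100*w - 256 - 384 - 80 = 10*w^3 + 78*w^2 - 292*w - 720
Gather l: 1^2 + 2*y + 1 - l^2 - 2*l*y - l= -l^2 + l*(-2*y - 1) + 2*y + 2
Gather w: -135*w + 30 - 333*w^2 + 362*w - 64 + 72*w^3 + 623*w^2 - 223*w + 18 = 72*w^3 + 290*w^2 + 4*w - 16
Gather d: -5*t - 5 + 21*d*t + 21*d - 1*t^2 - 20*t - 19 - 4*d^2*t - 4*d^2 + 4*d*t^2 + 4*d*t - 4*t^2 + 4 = d^2*(-4*t - 4) + d*(4*t^2 + 25*t + 21) - 5*t^2 - 25*t - 20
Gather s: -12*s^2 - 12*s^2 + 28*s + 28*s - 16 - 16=-24*s^2 + 56*s - 32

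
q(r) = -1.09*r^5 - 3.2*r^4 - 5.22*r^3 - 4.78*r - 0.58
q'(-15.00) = -236234.53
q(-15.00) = 683407.37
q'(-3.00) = -241.57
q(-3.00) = 160.37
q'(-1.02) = -13.39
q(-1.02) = 7.57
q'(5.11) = -5837.67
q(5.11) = -6701.21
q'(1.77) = -178.31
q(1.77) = -88.33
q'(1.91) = -223.63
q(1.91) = -116.38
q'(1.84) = -200.01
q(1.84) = -101.56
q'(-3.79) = -657.37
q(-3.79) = 493.82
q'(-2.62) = -138.88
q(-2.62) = 89.61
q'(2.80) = -743.53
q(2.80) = -512.84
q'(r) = -5.45*r^4 - 12.8*r^3 - 15.66*r^2 - 4.78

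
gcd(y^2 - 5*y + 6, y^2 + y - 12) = y - 3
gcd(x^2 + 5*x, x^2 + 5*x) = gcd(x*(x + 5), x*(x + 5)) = x^2 + 5*x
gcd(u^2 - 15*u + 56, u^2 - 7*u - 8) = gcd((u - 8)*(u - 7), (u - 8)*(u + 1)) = u - 8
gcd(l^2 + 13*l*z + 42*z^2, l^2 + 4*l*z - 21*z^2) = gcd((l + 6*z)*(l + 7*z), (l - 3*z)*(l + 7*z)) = l + 7*z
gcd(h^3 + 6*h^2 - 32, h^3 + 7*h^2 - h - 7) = 1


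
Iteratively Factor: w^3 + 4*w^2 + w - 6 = (w + 2)*(w^2 + 2*w - 3) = (w + 2)*(w + 3)*(w - 1)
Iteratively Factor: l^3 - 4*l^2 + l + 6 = (l - 2)*(l^2 - 2*l - 3) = (l - 2)*(l + 1)*(l - 3)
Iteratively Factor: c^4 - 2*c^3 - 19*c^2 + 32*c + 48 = (c + 1)*(c^3 - 3*c^2 - 16*c + 48) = (c - 3)*(c + 1)*(c^2 - 16) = (c - 4)*(c - 3)*(c + 1)*(c + 4)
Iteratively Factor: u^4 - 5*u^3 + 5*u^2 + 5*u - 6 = (u - 3)*(u^3 - 2*u^2 - u + 2) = (u - 3)*(u - 2)*(u^2 - 1) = (u - 3)*(u - 2)*(u + 1)*(u - 1)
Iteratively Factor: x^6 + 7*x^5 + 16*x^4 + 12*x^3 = (x)*(x^5 + 7*x^4 + 16*x^3 + 12*x^2) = x*(x + 2)*(x^4 + 5*x^3 + 6*x^2) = x*(x + 2)^2*(x^3 + 3*x^2) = x^2*(x + 2)^2*(x^2 + 3*x) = x^2*(x + 2)^2*(x + 3)*(x)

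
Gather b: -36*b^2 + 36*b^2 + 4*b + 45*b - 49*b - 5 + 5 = 0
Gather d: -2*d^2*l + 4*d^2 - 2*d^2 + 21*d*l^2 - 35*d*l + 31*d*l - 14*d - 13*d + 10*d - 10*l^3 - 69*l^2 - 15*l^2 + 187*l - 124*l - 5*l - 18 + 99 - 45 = d^2*(2 - 2*l) + d*(21*l^2 - 4*l - 17) - 10*l^3 - 84*l^2 + 58*l + 36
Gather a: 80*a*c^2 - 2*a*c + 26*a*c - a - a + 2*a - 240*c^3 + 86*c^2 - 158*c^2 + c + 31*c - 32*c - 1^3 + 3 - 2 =a*(80*c^2 + 24*c) - 240*c^3 - 72*c^2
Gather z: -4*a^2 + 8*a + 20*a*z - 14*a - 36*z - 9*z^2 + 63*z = -4*a^2 - 6*a - 9*z^2 + z*(20*a + 27)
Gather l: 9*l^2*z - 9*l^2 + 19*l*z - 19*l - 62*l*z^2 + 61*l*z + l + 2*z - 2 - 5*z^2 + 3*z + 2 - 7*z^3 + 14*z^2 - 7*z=l^2*(9*z - 9) + l*(-62*z^2 + 80*z - 18) - 7*z^3 + 9*z^2 - 2*z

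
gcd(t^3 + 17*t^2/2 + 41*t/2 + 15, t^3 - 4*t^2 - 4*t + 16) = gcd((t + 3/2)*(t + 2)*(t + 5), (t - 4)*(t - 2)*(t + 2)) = t + 2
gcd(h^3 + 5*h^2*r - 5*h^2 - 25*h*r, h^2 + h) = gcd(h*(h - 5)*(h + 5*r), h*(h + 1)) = h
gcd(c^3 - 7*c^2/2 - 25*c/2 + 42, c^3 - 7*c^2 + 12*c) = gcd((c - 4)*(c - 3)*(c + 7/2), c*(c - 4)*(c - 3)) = c^2 - 7*c + 12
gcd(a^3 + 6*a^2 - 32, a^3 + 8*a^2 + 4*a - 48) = a^2 + 2*a - 8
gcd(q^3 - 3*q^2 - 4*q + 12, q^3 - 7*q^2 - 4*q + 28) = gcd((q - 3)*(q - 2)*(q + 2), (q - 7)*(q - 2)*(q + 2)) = q^2 - 4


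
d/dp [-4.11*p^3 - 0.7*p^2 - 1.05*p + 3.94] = -12.33*p^2 - 1.4*p - 1.05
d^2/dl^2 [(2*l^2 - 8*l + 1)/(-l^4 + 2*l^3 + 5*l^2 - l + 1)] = 2*(-6*l^8 + 60*l^7 - 156*l^6 + 18*l^5 + 201*l^4 + 232*l^3 - 141*l^2 - 99*l + 10)/(l^12 - 6*l^11 - 3*l^10 + 55*l^9 - 156*l^7 - 44*l^6 + 3*l^5 - 75*l^4 + 25*l^3 - 18*l^2 + 3*l - 1)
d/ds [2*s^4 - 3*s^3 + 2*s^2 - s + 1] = 8*s^3 - 9*s^2 + 4*s - 1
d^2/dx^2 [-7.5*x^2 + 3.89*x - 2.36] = -15.0000000000000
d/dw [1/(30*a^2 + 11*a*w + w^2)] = (-11*a - 2*w)/(30*a^2 + 11*a*w + w^2)^2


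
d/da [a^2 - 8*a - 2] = 2*a - 8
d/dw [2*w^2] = 4*w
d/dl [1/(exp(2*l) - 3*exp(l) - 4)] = (3 - 2*exp(l))*exp(l)/(-exp(2*l) + 3*exp(l) + 4)^2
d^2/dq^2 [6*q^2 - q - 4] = 12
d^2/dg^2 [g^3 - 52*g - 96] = 6*g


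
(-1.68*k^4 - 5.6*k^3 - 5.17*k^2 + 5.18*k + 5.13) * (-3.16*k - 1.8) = 5.3088*k^5 + 20.72*k^4 + 26.4172*k^3 - 7.0628*k^2 - 25.5348*k - 9.234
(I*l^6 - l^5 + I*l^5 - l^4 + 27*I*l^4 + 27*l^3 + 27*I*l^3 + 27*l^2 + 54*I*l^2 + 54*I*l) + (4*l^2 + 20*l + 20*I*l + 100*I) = I*l^6 - l^5 + I*l^5 - l^4 + 27*I*l^4 + 27*l^3 + 27*I*l^3 + 31*l^2 + 54*I*l^2 + 20*l + 74*I*l + 100*I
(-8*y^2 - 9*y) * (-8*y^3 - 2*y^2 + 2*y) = 64*y^5 + 88*y^4 + 2*y^3 - 18*y^2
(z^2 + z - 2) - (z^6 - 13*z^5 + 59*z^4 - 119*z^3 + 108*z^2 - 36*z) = -z^6 + 13*z^5 - 59*z^4 + 119*z^3 - 107*z^2 + 37*z - 2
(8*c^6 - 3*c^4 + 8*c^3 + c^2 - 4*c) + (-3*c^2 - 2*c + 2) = 8*c^6 - 3*c^4 + 8*c^3 - 2*c^2 - 6*c + 2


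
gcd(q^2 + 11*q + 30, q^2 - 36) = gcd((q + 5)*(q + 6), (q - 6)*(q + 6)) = q + 6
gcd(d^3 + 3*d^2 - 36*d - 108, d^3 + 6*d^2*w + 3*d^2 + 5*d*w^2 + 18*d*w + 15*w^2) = d + 3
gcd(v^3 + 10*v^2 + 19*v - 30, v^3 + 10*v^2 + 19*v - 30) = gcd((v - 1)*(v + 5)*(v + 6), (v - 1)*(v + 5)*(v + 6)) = v^3 + 10*v^2 + 19*v - 30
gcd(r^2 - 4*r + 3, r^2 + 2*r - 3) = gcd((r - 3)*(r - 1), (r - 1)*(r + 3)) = r - 1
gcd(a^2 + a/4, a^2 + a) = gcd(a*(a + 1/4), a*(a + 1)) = a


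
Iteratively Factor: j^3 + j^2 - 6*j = (j - 2)*(j^2 + 3*j) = j*(j - 2)*(j + 3)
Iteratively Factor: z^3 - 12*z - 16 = (z + 2)*(z^2 - 2*z - 8) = (z + 2)^2*(z - 4)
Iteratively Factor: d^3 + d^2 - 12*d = (d - 3)*(d^2 + 4*d) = (d - 3)*(d + 4)*(d)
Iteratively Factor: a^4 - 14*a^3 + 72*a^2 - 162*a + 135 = (a - 3)*(a^3 - 11*a^2 + 39*a - 45) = (a - 3)^2*(a^2 - 8*a + 15) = (a - 5)*(a - 3)^2*(a - 3)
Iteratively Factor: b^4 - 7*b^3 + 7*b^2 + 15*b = (b - 3)*(b^3 - 4*b^2 - 5*b) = (b - 5)*(b - 3)*(b^2 + b) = b*(b - 5)*(b - 3)*(b + 1)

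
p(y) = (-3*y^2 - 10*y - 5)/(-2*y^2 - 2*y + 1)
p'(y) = (-6*y - 10)/(-2*y^2 - 2*y + 1) + (4*y + 2)*(-3*y^2 - 10*y - 5)/(-2*y^2 - 2*y + 1)^2 = 2*(-7*y^2 - 13*y - 10)/(4*y^4 + 8*y^3 - 4*y + 1)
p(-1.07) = 2.66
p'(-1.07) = -11.36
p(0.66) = 10.84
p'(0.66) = -30.49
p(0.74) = 8.91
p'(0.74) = -18.90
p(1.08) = 5.53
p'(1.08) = -5.28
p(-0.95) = 1.64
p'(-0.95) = -6.62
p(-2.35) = -0.36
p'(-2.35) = -1.27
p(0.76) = 8.56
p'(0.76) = -17.05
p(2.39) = 3.03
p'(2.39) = -0.70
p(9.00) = 1.89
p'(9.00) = -0.04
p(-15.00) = 1.26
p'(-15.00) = -0.02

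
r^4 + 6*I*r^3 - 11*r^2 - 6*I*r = r*(r + I)*(r + 2*I)*(r + 3*I)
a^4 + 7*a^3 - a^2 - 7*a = a*(a - 1)*(a + 1)*(a + 7)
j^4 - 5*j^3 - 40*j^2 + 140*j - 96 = (j - 8)*(j - 2)*(j - 1)*(j + 6)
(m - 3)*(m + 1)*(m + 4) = m^3 + 2*m^2 - 11*m - 12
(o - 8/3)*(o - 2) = o^2 - 14*o/3 + 16/3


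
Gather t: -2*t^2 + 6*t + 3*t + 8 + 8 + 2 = -2*t^2 + 9*t + 18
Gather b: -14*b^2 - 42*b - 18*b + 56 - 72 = -14*b^2 - 60*b - 16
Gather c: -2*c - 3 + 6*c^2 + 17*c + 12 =6*c^2 + 15*c + 9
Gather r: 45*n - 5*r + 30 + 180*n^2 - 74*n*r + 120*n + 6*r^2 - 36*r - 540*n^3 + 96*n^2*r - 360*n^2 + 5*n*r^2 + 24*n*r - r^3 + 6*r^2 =-540*n^3 - 180*n^2 + 165*n - r^3 + r^2*(5*n + 12) + r*(96*n^2 - 50*n - 41) + 30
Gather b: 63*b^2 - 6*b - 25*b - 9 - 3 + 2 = 63*b^2 - 31*b - 10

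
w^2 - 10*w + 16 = (w - 8)*(w - 2)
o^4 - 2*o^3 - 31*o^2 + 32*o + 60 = (o - 6)*(o - 2)*(o + 1)*(o + 5)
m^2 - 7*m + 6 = (m - 6)*(m - 1)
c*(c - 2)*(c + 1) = c^3 - c^2 - 2*c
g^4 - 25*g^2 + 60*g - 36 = (g - 3)*(g - 2)*(g - 1)*(g + 6)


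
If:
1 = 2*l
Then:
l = 1/2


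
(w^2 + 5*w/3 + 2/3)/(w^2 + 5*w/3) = (3*w^2 + 5*w + 2)/(w*(3*w + 5))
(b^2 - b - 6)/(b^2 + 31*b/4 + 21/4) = 4*(b^2 - b - 6)/(4*b^2 + 31*b + 21)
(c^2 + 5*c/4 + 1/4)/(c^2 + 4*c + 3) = (c + 1/4)/(c + 3)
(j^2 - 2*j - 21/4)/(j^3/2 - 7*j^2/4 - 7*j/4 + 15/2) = (4*j^2 - 8*j - 21)/(2*j^3 - 7*j^2 - 7*j + 30)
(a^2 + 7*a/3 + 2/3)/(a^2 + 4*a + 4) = (a + 1/3)/(a + 2)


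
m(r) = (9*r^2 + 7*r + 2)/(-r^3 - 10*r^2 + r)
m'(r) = (18*r + 7)/(-r^3 - 10*r^2 + r) + (3*r^2 + 20*r - 1)*(9*r^2 + 7*r + 2)/(-r^3 - 10*r^2 + r)^2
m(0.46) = -4.06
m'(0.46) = 11.76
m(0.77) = -2.27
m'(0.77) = 2.81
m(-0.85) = -0.34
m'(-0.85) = 0.39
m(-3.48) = -1.05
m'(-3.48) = 0.24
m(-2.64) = -0.86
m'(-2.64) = 0.23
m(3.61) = -0.83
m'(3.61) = 0.11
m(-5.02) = -1.48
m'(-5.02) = 0.35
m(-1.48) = -0.56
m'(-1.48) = 0.30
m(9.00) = -0.52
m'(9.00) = 0.03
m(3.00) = -0.91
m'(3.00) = 0.15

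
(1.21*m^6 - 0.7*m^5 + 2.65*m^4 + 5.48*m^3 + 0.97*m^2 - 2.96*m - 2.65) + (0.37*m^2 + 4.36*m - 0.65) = 1.21*m^6 - 0.7*m^5 + 2.65*m^4 + 5.48*m^3 + 1.34*m^2 + 1.4*m - 3.3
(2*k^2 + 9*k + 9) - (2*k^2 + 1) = 9*k + 8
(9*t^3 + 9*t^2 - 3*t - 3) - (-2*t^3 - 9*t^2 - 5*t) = 11*t^3 + 18*t^2 + 2*t - 3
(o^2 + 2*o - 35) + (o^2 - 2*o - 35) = 2*o^2 - 70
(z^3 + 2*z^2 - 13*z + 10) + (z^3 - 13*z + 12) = 2*z^3 + 2*z^2 - 26*z + 22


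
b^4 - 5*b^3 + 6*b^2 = b^2*(b - 3)*(b - 2)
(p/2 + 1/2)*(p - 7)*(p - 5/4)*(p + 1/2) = p^4/2 - 27*p^3/8 - 25*p^2/16 + 9*p/2 + 35/16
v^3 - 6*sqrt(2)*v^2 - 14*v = v*(v - 7*sqrt(2))*(v + sqrt(2))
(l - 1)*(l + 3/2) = l^2 + l/2 - 3/2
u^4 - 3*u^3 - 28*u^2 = u^2*(u - 7)*(u + 4)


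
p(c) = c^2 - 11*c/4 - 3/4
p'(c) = 2*c - 11/4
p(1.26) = -2.63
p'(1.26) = -0.23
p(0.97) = -2.48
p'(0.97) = -0.81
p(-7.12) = 69.52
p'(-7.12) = -16.99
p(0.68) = -2.16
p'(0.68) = -1.39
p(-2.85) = 15.21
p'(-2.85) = -8.45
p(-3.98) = 26.04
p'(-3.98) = -10.71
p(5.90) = 17.84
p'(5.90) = 9.05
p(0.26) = -1.40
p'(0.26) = -2.23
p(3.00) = 0.00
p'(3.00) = 3.25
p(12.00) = 110.25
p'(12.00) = 21.25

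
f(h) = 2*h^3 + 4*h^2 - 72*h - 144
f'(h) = 6*h^2 + 8*h - 72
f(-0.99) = -70.74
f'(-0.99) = -74.04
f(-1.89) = -7.13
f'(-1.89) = -65.69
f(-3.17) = 60.73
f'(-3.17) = -37.07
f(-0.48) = -108.74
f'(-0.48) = -74.46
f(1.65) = -242.93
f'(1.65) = -42.46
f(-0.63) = -97.55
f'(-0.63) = -74.66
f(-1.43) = -38.71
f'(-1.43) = -71.17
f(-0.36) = -117.65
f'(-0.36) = -74.10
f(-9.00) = -630.00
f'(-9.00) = 342.00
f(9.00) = 990.00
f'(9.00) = 486.00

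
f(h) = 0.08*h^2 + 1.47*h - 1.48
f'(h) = 0.16*h + 1.47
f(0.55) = -0.65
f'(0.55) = 1.56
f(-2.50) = -4.66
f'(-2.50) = 1.07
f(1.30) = 0.57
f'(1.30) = 1.68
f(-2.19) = -4.32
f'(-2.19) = 1.12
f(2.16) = 2.07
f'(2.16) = 1.82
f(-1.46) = -3.46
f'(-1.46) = 1.24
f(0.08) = -1.36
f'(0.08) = 1.48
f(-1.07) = -2.96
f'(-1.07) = 1.30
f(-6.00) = -7.42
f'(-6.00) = 0.51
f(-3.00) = -5.17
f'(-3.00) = 0.99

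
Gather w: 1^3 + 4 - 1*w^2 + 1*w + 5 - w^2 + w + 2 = -2*w^2 + 2*w + 12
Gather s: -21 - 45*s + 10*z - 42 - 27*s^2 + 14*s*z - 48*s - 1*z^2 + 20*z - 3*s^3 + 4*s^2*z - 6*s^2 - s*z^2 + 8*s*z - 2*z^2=-3*s^3 + s^2*(4*z - 33) + s*(-z^2 + 22*z - 93) - 3*z^2 + 30*z - 63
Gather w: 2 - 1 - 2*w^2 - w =-2*w^2 - w + 1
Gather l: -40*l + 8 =8 - 40*l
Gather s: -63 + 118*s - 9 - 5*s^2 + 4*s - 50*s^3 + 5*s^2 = -50*s^3 + 122*s - 72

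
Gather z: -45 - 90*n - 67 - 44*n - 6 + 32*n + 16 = -102*n - 102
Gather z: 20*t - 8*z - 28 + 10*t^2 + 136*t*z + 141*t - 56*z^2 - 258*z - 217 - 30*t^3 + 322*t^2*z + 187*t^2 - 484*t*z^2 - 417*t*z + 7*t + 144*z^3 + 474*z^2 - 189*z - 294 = -30*t^3 + 197*t^2 + 168*t + 144*z^3 + z^2*(418 - 484*t) + z*(322*t^2 - 281*t - 455) - 539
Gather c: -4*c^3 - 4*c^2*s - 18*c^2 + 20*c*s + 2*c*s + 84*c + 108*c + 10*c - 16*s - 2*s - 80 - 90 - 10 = -4*c^3 + c^2*(-4*s - 18) + c*(22*s + 202) - 18*s - 180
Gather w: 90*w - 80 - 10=90*w - 90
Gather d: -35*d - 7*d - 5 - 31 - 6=-42*d - 42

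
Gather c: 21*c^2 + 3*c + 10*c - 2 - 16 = 21*c^2 + 13*c - 18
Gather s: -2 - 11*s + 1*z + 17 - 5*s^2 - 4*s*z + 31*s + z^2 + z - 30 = -5*s^2 + s*(20 - 4*z) + z^2 + 2*z - 15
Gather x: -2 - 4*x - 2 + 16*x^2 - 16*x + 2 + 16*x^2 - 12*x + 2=32*x^2 - 32*x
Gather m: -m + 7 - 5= 2 - m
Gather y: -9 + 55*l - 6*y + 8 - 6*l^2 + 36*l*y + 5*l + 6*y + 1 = -6*l^2 + 36*l*y + 60*l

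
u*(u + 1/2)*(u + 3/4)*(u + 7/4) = u^4 + 3*u^3 + 41*u^2/16 + 21*u/32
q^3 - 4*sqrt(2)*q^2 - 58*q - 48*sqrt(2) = (q - 8*sqrt(2))*(q + sqrt(2))*(q + 3*sqrt(2))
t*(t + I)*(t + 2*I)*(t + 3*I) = t^4 + 6*I*t^3 - 11*t^2 - 6*I*t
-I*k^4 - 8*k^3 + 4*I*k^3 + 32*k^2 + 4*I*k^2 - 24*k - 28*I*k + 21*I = (k - 3)*(k - 7*I)*(k - I)*(-I*k + I)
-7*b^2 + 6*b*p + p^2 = (-b + p)*(7*b + p)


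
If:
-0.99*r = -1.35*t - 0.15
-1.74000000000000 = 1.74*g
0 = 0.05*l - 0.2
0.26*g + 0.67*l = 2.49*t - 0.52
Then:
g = -1.00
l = 4.00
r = 1.76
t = 1.18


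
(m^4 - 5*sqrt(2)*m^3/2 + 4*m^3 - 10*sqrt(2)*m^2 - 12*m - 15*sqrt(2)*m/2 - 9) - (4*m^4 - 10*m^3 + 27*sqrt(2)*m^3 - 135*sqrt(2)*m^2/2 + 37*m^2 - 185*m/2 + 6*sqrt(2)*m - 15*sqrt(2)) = -3*m^4 - 59*sqrt(2)*m^3/2 + 14*m^3 - 37*m^2 + 115*sqrt(2)*m^2/2 - 27*sqrt(2)*m/2 + 161*m/2 - 9 + 15*sqrt(2)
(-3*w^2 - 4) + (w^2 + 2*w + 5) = -2*w^2 + 2*w + 1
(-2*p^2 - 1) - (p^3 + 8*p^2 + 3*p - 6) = -p^3 - 10*p^2 - 3*p + 5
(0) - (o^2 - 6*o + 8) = -o^2 + 6*o - 8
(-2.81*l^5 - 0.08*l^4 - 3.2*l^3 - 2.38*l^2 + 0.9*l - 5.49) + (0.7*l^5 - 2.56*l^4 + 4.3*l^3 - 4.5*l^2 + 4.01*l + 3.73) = -2.11*l^5 - 2.64*l^4 + 1.1*l^3 - 6.88*l^2 + 4.91*l - 1.76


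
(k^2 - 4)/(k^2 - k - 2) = (k + 2)/(k + 1)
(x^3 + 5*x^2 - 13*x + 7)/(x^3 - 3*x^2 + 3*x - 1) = (x + 7)/(x - 1)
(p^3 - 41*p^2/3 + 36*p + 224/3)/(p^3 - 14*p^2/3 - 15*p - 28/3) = (p - 8)/(p + 1)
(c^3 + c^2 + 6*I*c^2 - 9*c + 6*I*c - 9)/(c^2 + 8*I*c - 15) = (c^2 + c*(1 + 3*I) + 3*I)/(c + 5*I)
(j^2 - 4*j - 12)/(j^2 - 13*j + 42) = (j + 2)/(j - 7)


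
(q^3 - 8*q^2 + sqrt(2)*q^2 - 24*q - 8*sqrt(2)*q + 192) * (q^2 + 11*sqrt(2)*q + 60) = q^5 - 8*q^4 + 12*sqrt(2)*q^4 - 96*sqrt(2)*q^3 + 58*q^3 - 464*q^2 - 204*sqrt(2)*q^2 - 1440*q + 1632*sqrt(2)*q + 11520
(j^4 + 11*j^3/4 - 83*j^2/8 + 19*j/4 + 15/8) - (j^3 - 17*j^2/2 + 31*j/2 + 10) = j^4 + 7*j^3/4 - 15*j^2/8 - 43*j/4 - 65/8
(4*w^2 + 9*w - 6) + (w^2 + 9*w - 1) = 5*w^2 + 18*w - 7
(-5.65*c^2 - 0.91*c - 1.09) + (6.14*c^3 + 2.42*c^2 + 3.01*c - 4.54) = 6.14*c^3 - 3.23*c^2 + 2.1*c - 5.63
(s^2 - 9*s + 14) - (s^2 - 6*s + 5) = 9 - 3*s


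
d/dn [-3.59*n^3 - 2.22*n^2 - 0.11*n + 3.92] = -10.77*n^2 - 4.44*n - 0.11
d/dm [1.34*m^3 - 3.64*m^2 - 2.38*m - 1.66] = 4.02*m^2 - 7.28*m - 2.38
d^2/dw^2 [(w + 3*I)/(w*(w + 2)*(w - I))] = (6*w^5 + w^4*(12 + 30*I) + w^3*(54 + 92*I) + w^2*(108 + 54*I) + w*(72 - 36*I) - 24*I)/(w^9 + w^8*(6 - 3*I) + w^7*(9 - 18*I) + w^6*(-10 - 35*I) + w^5*(-36 - 18*I) + w^4*(-24 + 12*I) + 8*I*w^3)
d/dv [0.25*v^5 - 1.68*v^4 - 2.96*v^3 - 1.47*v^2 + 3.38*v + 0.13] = 1.25*v^4 - 6.72*v^3 - 8.88*v^2 - 2.94*v + 3.38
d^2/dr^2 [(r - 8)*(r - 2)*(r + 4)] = 6*r - 12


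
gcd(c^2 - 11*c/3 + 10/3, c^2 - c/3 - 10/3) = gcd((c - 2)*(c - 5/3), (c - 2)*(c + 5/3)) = c - 2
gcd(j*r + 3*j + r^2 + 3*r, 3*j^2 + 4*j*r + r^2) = j + r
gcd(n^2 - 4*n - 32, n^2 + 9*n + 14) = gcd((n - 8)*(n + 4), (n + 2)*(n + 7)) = 1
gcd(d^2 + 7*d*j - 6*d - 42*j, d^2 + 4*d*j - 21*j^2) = d + 7*j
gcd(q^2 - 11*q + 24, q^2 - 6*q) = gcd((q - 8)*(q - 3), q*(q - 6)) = 1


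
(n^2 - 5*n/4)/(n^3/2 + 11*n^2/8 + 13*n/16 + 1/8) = 4*n*(4*n - 5)/(8*n^3 + 22*n^2 + 13*n + 2)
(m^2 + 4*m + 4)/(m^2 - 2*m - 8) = (m + 2)/(m - 4)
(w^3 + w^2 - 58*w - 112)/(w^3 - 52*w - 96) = (w + 7)/(w + 6)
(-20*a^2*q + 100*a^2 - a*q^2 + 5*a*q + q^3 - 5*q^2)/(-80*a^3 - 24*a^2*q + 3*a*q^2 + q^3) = (q - 5)/(4*a + q)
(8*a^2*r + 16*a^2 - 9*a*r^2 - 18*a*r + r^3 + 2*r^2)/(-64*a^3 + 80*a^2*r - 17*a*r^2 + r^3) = (r + 2)/(-8*a + r)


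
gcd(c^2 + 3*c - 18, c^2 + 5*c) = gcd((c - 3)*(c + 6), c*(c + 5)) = 1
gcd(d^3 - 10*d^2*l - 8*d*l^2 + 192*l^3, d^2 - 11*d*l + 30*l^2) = d - 6*l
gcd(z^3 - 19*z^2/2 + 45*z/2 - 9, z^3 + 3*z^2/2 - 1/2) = z - 1/2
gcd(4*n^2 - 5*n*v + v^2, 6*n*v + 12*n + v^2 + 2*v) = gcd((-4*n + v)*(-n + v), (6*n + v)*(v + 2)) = 1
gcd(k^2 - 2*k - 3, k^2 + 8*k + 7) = k + 1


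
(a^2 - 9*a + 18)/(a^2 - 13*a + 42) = (a - 3)/(a - 7)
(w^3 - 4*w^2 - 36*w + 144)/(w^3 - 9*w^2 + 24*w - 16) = (w^2 - 36)/(w^2 - 5*w + 4)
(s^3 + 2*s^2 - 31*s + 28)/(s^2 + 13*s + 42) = (s^2 - 5*s + 4)/(s + 6)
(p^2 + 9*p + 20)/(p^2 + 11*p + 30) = (p + 4)/(p + 6)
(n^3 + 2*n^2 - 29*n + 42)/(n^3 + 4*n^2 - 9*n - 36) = (n^2 + 5*n - 14)/(n^2 + 7*n + 12)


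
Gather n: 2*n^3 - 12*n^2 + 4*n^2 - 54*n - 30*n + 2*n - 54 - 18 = 2*n^3 - 8*n^2 - 82*n - 72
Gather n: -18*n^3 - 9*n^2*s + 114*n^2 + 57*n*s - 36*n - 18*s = -18*n^3 + n^2*(114 - 9*s) + n*(57*s - 36) - 18*s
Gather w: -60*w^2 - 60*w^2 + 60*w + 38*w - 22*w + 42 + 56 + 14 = -120*w^2 + 76*w + 112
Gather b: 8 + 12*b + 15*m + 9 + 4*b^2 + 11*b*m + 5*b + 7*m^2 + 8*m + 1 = 4*b^2 + b*(11*m + 17) + 7*m^2 + 23*m + 18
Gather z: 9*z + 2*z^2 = 2*z^2 + 9*z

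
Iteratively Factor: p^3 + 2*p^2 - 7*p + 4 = (p - 1)*(p^2 + 3*p - 4) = (p - 1)*(p + 4)*(p - 1)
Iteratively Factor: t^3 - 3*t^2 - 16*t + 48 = (t - 4)*(t^2 + t - 12) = (t - 4)*(t - 3)*(t + 4)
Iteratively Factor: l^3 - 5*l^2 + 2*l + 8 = (l - 4)*(l^2 - l - 2) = (l - 4)*(l - 2)*(l + 1)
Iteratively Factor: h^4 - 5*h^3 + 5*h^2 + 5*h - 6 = (h - 2)*(h^3 - 3*h^2 - h + 3) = (h - 2)*(h - 1)*(h^2 - 2*h - 3) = (h - 3)*(h - 2)*(h - 1)*(h + 1)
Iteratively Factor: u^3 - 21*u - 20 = (u + 1)*(u^2 - u - 20) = (u - 5)*(u + 1)*(u + 4)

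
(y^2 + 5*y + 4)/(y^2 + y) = (y + 4)/y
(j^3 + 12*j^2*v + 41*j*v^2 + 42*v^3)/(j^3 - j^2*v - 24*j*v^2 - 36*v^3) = (-j - 7*v)/(-j + 6*v)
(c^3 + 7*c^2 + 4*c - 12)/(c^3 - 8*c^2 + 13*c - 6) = (c^2 + 8*c + 12)/(c^2 - 7*c + 6)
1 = 1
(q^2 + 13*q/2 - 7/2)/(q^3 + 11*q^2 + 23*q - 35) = (q - 1/2)/(q^2 + 4*q - 5)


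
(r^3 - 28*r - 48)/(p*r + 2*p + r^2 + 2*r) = (r^2 - 2*r - 24)/(p + r)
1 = 1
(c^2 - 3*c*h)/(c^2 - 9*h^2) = c/(c + 3*h)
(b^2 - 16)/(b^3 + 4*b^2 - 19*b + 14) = (b^2 - 16)/(b^3 + 4*b^2 - 19*b + 14)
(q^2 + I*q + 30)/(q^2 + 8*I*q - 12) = (q - 5*I)/(q + 2*I)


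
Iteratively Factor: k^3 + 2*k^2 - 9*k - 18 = (k + 3)*(k^2 - k - 6) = (k - 3)*(k + 3)*(k + 2)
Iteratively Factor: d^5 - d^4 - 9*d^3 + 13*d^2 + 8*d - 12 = (d - 1)*(d^4 - 9*d^2 + 4*d + 12) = (d - 1)*(d + 3)*(d^3 - 3*d^2 + 4) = (d - 2)*(d - 1)*(d + 3)*(d^2 - d - 2) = (d - 2)^2*(d - 1)*(d + 3)*(d + 1)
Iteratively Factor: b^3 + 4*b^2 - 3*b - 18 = (b - 2)*(b^2 + 6*b + 9) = (b - 2)*(b + 3)*(b + 3)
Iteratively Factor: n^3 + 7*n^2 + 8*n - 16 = (n + 4)*(n^2 + 3*n - 4) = (n - 1)*(n + 4)*(n + 4)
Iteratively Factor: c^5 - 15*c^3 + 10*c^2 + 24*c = (c + 4)*(c^4 - 4*c^3 + c^2 + 6*c) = (c + 1)*(c + 4)*(c^3 - 5*c^2 + 6*c) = c*(c + 1)*(c + 4)*(c^2 - 5*c + 6) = c*(c - 2)*(c + 1)*(c + 4)*(c - 3)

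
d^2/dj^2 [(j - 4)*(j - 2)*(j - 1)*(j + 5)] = 12*j^2 - 12*j - 42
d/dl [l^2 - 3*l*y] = 2*l - 3*y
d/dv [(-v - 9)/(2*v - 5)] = 23/(2*v - 5)^2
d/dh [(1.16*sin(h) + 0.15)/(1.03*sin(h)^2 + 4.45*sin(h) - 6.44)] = (-0.309*sin(h) + 0.5974*cos(2*h) - 8.7353)*cos(h)/(1.03*sin(h)^2 + 4.45*sin(h) - 6.44)^2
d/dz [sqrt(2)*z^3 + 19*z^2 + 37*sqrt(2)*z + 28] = 3*sqrt(2)*z^2 + 38*z + 37*sqrt(2)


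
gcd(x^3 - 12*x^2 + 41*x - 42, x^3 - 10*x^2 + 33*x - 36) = x - 3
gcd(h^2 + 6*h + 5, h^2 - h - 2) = h + 1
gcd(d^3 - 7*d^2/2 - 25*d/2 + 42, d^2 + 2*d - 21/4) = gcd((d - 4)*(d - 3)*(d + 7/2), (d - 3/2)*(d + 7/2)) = d + 7/2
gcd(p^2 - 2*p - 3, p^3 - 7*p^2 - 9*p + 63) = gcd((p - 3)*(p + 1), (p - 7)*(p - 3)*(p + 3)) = p - 3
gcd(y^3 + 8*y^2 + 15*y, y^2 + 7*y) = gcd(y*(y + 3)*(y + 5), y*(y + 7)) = y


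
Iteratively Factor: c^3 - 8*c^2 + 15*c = (c)*(c^2 - 8*c + 15) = c*(c - 3)*(c - 5)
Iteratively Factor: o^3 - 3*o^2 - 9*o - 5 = (o + 1)*(o^2 - 4*o - 5) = (o - 5)*(o + 1)*(o + 1)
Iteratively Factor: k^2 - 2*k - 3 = (k + 1)*(k - 3)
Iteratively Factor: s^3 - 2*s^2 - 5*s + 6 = (s - 1)*(s^2 - s - 6) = (s - 3)*(s - 1)*(s + 2)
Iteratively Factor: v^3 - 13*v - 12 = (v + 3)*(v^2 - 3*v - 4) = (v - 4)*(v + 3)*(v + 1)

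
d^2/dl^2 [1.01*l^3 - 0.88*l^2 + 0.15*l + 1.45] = 6.06*l - 1.76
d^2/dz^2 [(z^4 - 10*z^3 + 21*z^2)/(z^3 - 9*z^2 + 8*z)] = 8*(z^3 + 6*z^2 - 78*z + 218)/(z^6 - 27*z^5 + 267*z^4 - 1161*z^3 + 2136*z^2 - 1728*z + 512)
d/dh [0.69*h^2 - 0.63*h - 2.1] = 1.38*h - 0.63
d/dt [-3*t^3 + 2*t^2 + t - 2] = -9*t^2 + 4*t + 1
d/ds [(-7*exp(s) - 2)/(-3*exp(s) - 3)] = 5/(12*cosh(s/2)^2)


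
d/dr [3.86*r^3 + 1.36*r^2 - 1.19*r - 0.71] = 11.58*r^2 + 2.72*r - 1.19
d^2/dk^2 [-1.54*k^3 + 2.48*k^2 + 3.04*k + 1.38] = 4.96 - 9.24*k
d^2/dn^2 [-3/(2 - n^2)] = 6*(3*n^2 + 2)/(n^2 - 2)^3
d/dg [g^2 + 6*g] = 2*g + 6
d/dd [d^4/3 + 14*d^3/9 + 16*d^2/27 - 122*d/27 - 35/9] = 4*d^3/3 + 14*d^2/3 + 32*d/27 - 122/27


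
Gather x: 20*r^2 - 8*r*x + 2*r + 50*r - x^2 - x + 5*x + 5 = 20*r^2 + 52*r - x^2 + x*(4 - 8*r) + 5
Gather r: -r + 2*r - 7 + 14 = r + 7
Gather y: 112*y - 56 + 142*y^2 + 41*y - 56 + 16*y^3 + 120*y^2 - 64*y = 16*y^3 + 262*y^2 + 89*y - 112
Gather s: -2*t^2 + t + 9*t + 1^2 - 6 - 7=-2*t^2 + 10*t - 12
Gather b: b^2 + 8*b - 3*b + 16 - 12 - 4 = b^2 + 5*b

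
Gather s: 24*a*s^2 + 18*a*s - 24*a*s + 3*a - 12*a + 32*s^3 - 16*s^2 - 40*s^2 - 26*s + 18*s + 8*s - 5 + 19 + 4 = -6*a*s - 9*a + 32*s^3 + s^2*(24*a - 56) + 18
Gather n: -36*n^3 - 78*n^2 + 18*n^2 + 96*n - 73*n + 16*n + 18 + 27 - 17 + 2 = -36*n^3 - 60*n^2 + 39*n + 30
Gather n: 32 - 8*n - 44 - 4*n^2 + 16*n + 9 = -4*n^2 + 8*n - 3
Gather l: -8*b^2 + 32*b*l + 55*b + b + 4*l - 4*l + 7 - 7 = -8*b^2 + 32*b*l + 56*b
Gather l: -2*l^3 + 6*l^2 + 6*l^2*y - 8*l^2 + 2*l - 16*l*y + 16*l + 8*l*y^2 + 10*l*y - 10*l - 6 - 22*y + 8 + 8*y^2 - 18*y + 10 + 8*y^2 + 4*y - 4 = -2*l^3 + l^2*(6*y - 2) + l*(8*y^2 - 6*y + 8) + 16*y^2 - 36*y + 8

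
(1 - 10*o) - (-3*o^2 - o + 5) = 3*o^2 - 9*o - 4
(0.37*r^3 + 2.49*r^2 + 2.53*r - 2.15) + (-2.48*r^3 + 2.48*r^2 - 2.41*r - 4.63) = -2.11*r^3 + 4.97*r^2 + 0.12*r - 6.78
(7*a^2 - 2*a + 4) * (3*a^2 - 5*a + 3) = 21*a^4 - 41*a^3 + 43*a^2 - 26*a + 12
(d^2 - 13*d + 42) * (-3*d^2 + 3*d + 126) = -3*d^4 + 42*d^3 - 39*d^2 - 1512*d + 5292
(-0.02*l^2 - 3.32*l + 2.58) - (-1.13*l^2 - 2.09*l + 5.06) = 1.11*l^2 - 1.23*l - 2.48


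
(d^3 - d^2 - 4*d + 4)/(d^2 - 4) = d - 1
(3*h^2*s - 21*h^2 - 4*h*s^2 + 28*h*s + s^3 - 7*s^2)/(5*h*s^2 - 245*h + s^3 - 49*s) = (3*h^2 - 4*h*s + s^2)/(5*h*s + 35*h + s^2 + 7*s)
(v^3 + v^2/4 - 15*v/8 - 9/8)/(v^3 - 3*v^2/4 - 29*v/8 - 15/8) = (2*v - 3)/(2*v - 5)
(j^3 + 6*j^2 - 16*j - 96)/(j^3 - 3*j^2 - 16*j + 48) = (j + 6)/(j - 3)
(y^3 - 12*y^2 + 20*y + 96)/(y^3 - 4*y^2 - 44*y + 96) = (y^2 - 4*y - 12)/(y^2 + 4*y - 12)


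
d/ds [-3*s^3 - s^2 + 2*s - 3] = -9*s^2 - 2*s + 2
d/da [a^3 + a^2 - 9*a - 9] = 3*a^2 + 2*a - 9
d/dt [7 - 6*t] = -6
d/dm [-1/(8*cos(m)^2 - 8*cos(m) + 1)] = 8*(sin(m) - sin(2*m))/(8*cos(m) - 4*cos(2*m) - 5)^2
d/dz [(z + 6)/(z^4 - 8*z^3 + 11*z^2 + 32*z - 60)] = (z^4 - 8*z^3 + 11*z^2 + 32*z - 2*(z + 6)*(2*z^3 - 12*z^2 + 11*z + 16) - 60)/(z^4 - 8*z^3 + 11*z^2 + 32*z - 60)^2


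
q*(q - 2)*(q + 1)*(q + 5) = q^4 + 4*q^3 - 7*q^2 - 10*q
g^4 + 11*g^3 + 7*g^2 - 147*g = g*(g - 3)*(g + 7)^2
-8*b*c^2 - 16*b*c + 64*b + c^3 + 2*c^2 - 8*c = (-8*b + c)*(c - 2)*(c + 4)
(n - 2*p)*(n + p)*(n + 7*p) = n^3 + 6*n^2*p - 9*n*p^2 - 14*p^3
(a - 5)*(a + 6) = a^2 + a - 30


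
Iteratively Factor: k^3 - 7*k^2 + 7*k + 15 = (k - 5)*(k^2 - 2*k - 3) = (k - 5)*(k - 3)*(k + 1)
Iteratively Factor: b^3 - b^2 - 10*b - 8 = (b - 4)*(b^2 + 3*b + 2) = (b - 4)*(b + 2)*(b + 1)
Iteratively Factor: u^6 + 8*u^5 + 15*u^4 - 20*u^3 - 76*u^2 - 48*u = (u + 2)*(u^5 + 6*u^4 + 3*u^3 - 26*u^2 - 24*u) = (u - 2)*(u + 2)*(u^4 + 8*u^3 + 19*u^2 + 12*u) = (u - 2)*(u + 2)*(u + 3)*(u^3 + 5*u^2 + 4*u) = (u - 2)*(u + 2)*(u + 3)*(u + 4)*(u^2 + u) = (u - 2)*(u + 1)*(u + 2)*(u + 3)*(u + 4)*(u)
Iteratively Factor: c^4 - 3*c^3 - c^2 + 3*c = (c + 1)*(c^3 - 4*c^2 + 3*c) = (c - 1)*(c + 1)*(c^2 - 3*c) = c*(c - 1)*(c + 1)*(c - 3)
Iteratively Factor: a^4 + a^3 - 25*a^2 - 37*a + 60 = (a + 4)*(a^3 - 3*a^2 - 13*a + 15) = (a + 3)*(a + 4)*(a^2 - 6*a + 5) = (a - 5)*(a + 3)*(a + 4)*(a - 1)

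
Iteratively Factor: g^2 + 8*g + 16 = (g + 4)*(g + 4)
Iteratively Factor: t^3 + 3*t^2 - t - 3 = (t - 1)*(t^2 + 4*t + 3) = (t - 1)*(t + 1)*(t + 3)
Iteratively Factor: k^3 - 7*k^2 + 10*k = (k - 5)*(k^2 - 2*k) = (k - 5)*(k - 2)*(k)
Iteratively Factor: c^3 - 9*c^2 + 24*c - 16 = (c - 4)*(c^2 - 5*c + 4) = (c - 4)^2*(c - 1)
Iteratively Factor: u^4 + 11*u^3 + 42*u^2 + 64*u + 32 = (u + 2)*(u^3 + 9*u^2 + 24*u + 16) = (u + 2)*(u + 4)*(u^2 + 5*u + 4) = (u + 2)*(u + 4)^2*(u + 1)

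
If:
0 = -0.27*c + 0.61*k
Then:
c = 2.25925925925926*k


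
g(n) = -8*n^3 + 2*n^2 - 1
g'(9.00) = -1908.00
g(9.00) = -5671.00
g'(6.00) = -840.00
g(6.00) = -1657.00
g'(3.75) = -322.50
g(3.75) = -394.75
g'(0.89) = -15.45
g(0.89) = -5.06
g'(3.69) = -312.03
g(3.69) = -375.72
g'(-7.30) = -1308.16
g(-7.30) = 3217.72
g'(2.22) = -109.40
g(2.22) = -78.67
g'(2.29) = -116.70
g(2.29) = -86.58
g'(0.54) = -4.84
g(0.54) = -1.68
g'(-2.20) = -124.96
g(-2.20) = 93.86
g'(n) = -24*n^2 + 4*n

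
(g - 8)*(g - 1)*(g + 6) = g^3 - 3*g^2 - 46*g + 48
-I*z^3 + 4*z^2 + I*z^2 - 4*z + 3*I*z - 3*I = (z - 1)*(z + 3*I)*(-I*z + 1)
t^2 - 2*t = t*(t - 2)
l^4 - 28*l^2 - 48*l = l*(l - 6)*(l + 2)*(l + 4)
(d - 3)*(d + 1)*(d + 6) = d^3 + 4*d^2 - 15*d - 18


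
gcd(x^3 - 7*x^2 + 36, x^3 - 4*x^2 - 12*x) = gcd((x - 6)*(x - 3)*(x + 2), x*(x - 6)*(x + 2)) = x^2 - 4*x - 12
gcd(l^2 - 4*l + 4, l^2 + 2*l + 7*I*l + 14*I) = 1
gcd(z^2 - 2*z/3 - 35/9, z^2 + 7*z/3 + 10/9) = z + 5/3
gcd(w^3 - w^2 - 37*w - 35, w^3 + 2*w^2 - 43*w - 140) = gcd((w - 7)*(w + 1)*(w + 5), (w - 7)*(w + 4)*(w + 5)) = w^2 - 2*w - 35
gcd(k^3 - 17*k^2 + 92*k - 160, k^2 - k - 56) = k - 8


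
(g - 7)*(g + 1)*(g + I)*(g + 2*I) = g^4 - 6*g^3 + 3*I*g^3 - 9*g^2 - 18*I*g^2 + 12*g - 21*I*g + 14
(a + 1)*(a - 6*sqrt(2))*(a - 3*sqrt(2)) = a^3 - 9*sqrt(2)*a^2 + a^2 - 9*sqrt(2)*a + 36*a + 36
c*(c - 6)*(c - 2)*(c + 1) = c^4 - 7*c^3 + 4*c^2 + 12*c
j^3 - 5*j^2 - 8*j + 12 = (j - 6)*(j - 1)*(j + 2)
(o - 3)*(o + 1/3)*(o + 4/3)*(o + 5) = o^4 + 11*o^3/3 - 101*o^2/9 - 217*o/9 - 20/3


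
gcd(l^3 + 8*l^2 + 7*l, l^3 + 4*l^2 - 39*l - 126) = l + 7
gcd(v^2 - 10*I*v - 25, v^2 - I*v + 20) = v - 5*I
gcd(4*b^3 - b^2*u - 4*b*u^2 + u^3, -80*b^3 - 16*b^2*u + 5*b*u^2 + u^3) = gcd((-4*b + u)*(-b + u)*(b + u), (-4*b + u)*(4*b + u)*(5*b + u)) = -4*b + u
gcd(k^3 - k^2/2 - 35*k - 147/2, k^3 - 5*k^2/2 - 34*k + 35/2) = k - 7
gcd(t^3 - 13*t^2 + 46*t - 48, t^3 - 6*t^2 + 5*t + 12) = t - 3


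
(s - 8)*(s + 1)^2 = s^3 - 6*s^2 - 15*s - 8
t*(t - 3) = t^2 - 3*t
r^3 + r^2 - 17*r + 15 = (r - 3)*(r - 1)*(r + 5)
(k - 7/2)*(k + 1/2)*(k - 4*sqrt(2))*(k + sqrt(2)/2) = k^4 - 7*sqrt(2)*k^3/2 - 3*k^3 - 23*k^2/4 + 21*sqrt(2)*k^2/2 + 49*sqrt(2)*k/8 + 12*k + 7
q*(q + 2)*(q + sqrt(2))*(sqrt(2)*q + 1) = sqrt(2)*q^4 + 2*sqrt(2)*q^3 + 3*q^3 + sqrt(2)*q^2 + 6*q^2 + 2*sqrt(2)*q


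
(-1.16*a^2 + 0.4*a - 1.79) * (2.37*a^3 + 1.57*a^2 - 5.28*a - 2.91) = -2.7492*a^5 - 0.8732*a^4 + 2.5105*a^3 - 1.5467*a^2 + 8.2872*a + 5.2089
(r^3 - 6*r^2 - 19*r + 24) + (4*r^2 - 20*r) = r^3 - 2*r^2 - 39*r + 24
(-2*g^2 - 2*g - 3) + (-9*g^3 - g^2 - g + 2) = -9*g^3 - 3*g^2 - 3*g - 1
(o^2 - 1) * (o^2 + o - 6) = o^4 + o^3 - 7*o^2 - o + 6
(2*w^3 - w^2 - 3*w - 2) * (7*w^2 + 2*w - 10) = 14*w^5 - 3*w^4 - 43*w^3 - 10*w^2 + 26*w + 20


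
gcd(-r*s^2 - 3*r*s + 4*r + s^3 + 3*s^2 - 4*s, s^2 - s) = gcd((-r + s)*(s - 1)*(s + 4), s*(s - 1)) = s - 1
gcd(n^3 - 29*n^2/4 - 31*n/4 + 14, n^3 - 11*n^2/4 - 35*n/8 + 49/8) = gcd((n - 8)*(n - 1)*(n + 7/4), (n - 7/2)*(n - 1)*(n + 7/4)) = n^2 + 3*n/4 - 7/4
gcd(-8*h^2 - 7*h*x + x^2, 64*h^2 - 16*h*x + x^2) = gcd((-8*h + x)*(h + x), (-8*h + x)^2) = -8*h + x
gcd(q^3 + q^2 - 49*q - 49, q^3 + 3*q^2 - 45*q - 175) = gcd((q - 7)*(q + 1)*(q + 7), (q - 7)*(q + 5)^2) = q - 7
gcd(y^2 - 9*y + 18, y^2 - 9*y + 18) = y^2 - 9*y + 18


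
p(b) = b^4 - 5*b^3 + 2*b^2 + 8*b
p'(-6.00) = -1420.00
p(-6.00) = 2400.00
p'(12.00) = 4808.00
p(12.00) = 12480.00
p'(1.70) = -8.90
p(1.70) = 3.17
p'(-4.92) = -851.16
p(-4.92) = 1190.48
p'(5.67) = 277.58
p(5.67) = 231.79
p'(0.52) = 6.59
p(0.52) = 4.07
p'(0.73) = 4.48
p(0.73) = 5.24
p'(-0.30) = 5.34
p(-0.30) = -2.08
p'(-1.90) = -81.19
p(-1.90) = 39.35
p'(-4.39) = -637.06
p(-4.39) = 797.86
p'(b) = 4*b^3 - 15*b^2 + 4*b + 8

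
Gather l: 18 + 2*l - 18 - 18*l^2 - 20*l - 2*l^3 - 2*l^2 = -2*l^3 - 20*l^2 - 18*l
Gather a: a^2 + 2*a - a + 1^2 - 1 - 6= a^2 + a - 6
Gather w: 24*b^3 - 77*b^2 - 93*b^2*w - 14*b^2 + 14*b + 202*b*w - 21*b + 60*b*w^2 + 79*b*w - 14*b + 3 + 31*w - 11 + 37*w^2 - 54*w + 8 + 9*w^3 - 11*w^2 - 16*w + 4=24*b^3 - 91*b^2 - 21*b + 9*w^3 + w^2*(60*b + 26) + w*(-93*b^2 + 281*b - 39) + 4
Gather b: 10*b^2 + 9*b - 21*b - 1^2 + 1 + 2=10*b^2 - 12*b + 2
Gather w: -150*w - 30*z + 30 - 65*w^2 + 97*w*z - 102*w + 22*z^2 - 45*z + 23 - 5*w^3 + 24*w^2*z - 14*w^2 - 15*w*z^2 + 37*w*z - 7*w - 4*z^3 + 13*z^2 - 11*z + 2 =-5*w^3 + w^2*(24*z - 79) + w*(-15*z^2 + 134*z - 259) - 4*z^3 + 35*z^2 - 86*z + 55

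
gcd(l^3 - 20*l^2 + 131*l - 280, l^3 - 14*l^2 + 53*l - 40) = l^2 - 13*l + 40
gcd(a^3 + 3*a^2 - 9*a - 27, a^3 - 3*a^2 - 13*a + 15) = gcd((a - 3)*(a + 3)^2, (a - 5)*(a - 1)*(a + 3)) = a + 3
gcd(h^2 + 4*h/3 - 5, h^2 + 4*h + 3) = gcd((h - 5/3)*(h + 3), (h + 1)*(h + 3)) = h + 3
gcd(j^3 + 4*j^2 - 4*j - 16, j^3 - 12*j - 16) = j + 2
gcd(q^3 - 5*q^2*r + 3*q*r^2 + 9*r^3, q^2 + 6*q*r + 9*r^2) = 1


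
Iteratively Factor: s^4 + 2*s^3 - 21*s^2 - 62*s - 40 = (s + 1)*(s^3 + s^2 - 22*s - 40) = (s + 1)*(s + 4)*(s^2 - 3*s - 10) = (s - 5)*(s + 1)*(s + 4)*(s + 2)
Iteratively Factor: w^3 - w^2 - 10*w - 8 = (w - 4)*(w^2 + 3*w + 2) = (w - 4)*(w + 2)*(w + 1)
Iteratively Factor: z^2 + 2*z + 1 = (z + 1)*(z + 1)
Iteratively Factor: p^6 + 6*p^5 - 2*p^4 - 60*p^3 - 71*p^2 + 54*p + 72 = (p - 3)*(p^5 + 9*p^4 + 25*p^3 + 15*p^2 - 26*p - 24) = (p - 3)*(p + 3)*(p^4 + 6*p^3 + 7*p^2 - 6*p - 8) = (p - 3)*(p + 1)*(p + 3)*(p^3 + 5*p^2 + 2*p - 8) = (p - 3)*(p + 1)*(p + 3)*(p + 4)*(p^2 + p - 2) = (p - 3)*(p - 1)*(p + 1)*(p + 3)*(p + 4)*(p + 2)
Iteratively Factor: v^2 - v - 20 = (v + 4)*(v - 5)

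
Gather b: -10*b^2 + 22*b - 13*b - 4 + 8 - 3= -10*b^2 + 9*b + 1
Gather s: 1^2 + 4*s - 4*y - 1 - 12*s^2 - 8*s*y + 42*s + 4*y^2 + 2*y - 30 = -12*s^2 + s*(46 - 8*y) + 4*y^2 - 2*y - 30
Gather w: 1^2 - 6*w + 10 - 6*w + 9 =20 - 12*w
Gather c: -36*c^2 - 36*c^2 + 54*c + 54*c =-72*c^2 + 108*c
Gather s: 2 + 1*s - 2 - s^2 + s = -s^2 + 2*s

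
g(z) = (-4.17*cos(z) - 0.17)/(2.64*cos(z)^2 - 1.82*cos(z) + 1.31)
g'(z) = (5.28*sin(z)*cos(z) - 1.82*sin(z))*(-4.17*cos(z) - 0.17)/(2.64*cos(z)^2 - 1.82*cos(z) + 1.31)^2 + 4.17*sin(z)/(2.64*cos(z)^2 - 1.82*cos(z) + 1.31)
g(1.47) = -0.51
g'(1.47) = 4.16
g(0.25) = -2.08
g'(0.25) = -0.33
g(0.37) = -2.13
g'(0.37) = -0.46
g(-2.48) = 0.71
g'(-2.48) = 0.01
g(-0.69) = -2.29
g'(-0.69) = 0.43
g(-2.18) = 0.69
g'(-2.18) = -0.21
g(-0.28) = -2.09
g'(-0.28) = 0.36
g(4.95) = -1.12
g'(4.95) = -4.55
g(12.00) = -2.23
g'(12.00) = 0.55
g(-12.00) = -2.23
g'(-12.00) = -0.55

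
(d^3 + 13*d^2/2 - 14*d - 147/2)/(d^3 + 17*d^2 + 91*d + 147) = (d - 7/2)/(d + 7)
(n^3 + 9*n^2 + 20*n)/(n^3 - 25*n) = (n + 4)/(n - 5)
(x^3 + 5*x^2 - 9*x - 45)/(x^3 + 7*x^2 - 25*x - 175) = (x^2 - 9)/(x^2 + 2*x - 35)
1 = 1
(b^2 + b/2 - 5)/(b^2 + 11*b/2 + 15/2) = (b - 2)/(b + 3)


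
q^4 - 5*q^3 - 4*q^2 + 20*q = q*(q - 5)*(q - 2)*(q + 2)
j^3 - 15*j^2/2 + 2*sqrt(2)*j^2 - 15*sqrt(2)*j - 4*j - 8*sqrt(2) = (j - 8)*(j + 1/2)*(j + 2*sqrt(2))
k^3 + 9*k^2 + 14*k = k*(k + 2)*(k + 7)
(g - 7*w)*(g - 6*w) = g^2 - 13*g*w + 42*w^2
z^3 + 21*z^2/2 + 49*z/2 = z*(z + 7/2)*(z + 7)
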